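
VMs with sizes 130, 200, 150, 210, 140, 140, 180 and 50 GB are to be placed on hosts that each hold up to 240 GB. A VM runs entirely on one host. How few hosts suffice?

7

Total = 210 + 200 + 180 + 150 + 140 + 140 + 130 + 50 = 1200 GB.
Lower bound: ⌈1200/240⌉ = 5 hosts.
Also, 7 VMs each exceed 120 GB, and no two of those can share a host, so at least 7 hosts are needed.
A packing using 7 hosts:
  host 1: 210 = 210
  host 2: 200 = 200
  host 3: 180 + 50 = 230
  host 4: 150 = 150
  host 5: 140 = 140
  host 6: 140 = 140
  host 7: 130 = 130
This matches the lower bound, so 7 is optimal.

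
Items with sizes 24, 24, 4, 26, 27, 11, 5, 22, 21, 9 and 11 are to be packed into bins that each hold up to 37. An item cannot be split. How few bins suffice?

Total = 27 + 26 + 24 + 24 + 22 + 21 + 11 + 11 + 9 + 5 + 4 = 184.
Lower bound: ⌈184/37⌉ = 5 bins.
Also, 6 items each exceed 37/2, and no two of those can share a bin, so at least 6 bins are needed.
A packing using 6 bins:
  bin 1: 27 + 9 = 36
  bin 2: 26 + 11 = 37
  bin 3: 24 + 11 = 35
  bin 4: 24 + 5 + 4 = 33
  bin 5: 22 = 22
  bin 6: 21 = 21
This matches the lower bound, so 6 is optimal.

6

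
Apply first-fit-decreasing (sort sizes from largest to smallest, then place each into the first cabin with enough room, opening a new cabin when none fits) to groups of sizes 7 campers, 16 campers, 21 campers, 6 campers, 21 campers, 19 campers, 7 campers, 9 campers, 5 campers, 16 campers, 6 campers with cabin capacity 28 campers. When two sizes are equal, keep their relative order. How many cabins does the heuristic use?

Sorted descending: 21, 21, 19, 16, 16, 9, 7, 7, 6, 6, 5.
  21 → cabin 1 (new)  [load 21/28]
  21 → cabin 2 (new)  [load 21/28]
  19 → cabin 3 (new)  [load 19/28]
  16 → cabin 4 (new)  [load 16/28]
  16 → cabin 5 (new)  [load 16/28]
  9 → cabin 3  [load 28/28]
  7 → cabin 1  [load 28/28]
  7 → cabin 2  [load 28/28]
  6 → cabin 4  [load 22/28]
  6 → cabin 4  [load 28/28]
  5 → cabin 5  [load 21/28]
5 cabins opened.

5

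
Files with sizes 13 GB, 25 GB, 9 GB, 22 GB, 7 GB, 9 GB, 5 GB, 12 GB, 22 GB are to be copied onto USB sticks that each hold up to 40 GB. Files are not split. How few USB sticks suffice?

4

Total = 25 + 22 + 22 + 13 + 12 + 9 + 9 + 7 + 5 = 124 GB.
Lower bound: ⌈124/40⌉ = 4 USB sticks.
A packing using 4 USB sticks:
  USB stick 1: 25 + 13 = 38
  USB stick 2: 22 + 12 + 5 = 39
  USB stick 3: 22 + 9 + 9 = 40
  USB stick 4: 7 = 7
This matches the lower bound, so 4 is optimal.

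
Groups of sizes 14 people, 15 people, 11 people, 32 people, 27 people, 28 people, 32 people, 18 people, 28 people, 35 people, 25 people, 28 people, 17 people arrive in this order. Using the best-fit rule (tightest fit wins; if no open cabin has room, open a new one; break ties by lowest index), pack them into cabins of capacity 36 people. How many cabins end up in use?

  14 → cabin 1 (new)  [load 14/36]
  15 → cabin 1  [load 29/36]
  11 → cabin 2 (new)  [load 11/36]
  32 → cabin 3 (new)  [load 32/36]
  27 → cabin 4 (new)  [load 27/36]
  28 → cabin 5 (new)  [load 28/36]
  32 → cabin 6 (new)  [load 32/36]
  18 → cabin 2  [load 29/36]
  28 → cabin 7 (new)  [load 28/36]
  35 → cabin 8 (new)  [load 35/36]
  25 → cabin 9 (new)  [load 25/36]
  28 → cabin 10 (new)  [load 28/36]
  17 → cabin 11 (new)  [load 17/36]
11 cabins opened.

11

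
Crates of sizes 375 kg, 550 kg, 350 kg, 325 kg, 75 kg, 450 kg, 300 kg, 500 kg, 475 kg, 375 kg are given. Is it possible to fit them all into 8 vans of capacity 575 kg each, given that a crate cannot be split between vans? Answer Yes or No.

No

Total = 3775 kg; ⌈3775/575⌉ = 7.
9 crates each exceed half the capacity and cannot share a van, forcing at least 9 vans.
At least 9 vans are required, but only 8 are allowed.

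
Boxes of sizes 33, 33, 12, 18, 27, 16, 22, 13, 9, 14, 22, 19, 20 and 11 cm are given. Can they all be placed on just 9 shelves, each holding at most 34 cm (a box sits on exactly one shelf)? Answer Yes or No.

Yes

A valid assignment using 9 shelves:
  shelf 1: 33 = 33
  shelf 2: 33 = 33
  shelf 3: 27 = 27
  shelf 4: 22 + 12 = 34
  shelf 5: 22 + 11 = 33
  shelf 6: 20 + 14 = 34
  shelf 7: 19 + 13 = 32
  shelf 8: 18 + 16 = 34
  shelf 9: 9 = 9
Every load is within 34 cm, so 9 shelves suffice.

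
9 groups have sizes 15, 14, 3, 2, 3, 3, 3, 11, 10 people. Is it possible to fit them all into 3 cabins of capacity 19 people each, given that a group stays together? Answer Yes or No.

Total = 64 people; ⌈64/19⌉ = 4.
At least 4 cabins are required, but only 3 are allowed.

No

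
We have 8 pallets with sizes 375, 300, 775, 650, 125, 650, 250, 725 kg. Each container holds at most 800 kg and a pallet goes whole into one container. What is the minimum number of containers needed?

Total = 775 + 725 + 650 + 650 + 375 + 300 + 250 + 125 = 3850 kg.
Lower bound: ⌈3850/800⌉ = 5 containers.
A packing using 6 containers:
  container 1: 775 = 775
  container 2: 725 = 725
  container 3: 650 + 125 = 775
  container 4: 650 = 650
  container 5: 375 + 300 = 675
  container 6: 250 = 250
No arrangement into 5 containers stays within capacity, so 6 is optimal.

6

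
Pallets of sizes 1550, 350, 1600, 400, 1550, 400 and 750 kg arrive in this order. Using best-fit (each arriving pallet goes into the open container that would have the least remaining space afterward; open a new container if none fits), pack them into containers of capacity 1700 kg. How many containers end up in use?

5

  1550 → container 1 (new)  [load 1550/1700]
  350 → container 2 (new)  [load 350/1700]
  1600 → container 3 (new)  [load 1600/1700]
  400 → container 2  [load 750/1700]
  1550 → container 4 (new)  [load 1550/1700]
  400 → container 2  [load 1150/1700]
  750 → container 5 (new)  [load 750/1700]
5 containers opened.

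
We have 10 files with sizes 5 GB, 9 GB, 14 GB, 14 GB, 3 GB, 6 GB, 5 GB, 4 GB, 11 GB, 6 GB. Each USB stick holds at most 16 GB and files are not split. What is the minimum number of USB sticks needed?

6

Total = 14 + 14 + 11 + 9 + 6 + 6 + 5 + 5 + 4 + 3 = 77 GB.
Lower bound: ⌈77/16⌉ = 5 USB sticks.
A packing using 6 USB sticks:
  USB stick 1: 14 = 14
  USB stick 2: 14 = 14
  USB stick 3: 11 + 5 = 16
  USB stick 4: 9 + 6 = 15
  USB stick 5: 6 + 5 + 4 = 15
  USB stick 6: 3 = 3
No arrangement into 5 USB sticks stays within capacity, so 6 is optimal.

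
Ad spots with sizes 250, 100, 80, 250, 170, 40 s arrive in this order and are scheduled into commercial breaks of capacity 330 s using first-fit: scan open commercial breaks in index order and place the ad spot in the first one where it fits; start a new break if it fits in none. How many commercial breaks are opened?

3

  250 → break 1 (new)  [load 250/330]
  100 → break 2 (new)  [load 100/330]
  80 → break 1  [load 330/330]
  250 → break 3 (new)  [load 250/330]
  170 → break 2  [load 270/330]
  40 → break 2  [load 310/330]
3 commercial breaks opened.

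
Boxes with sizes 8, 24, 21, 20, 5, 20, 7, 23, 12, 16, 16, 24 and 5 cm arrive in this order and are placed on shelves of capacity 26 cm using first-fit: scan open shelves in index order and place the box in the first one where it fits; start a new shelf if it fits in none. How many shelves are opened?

10

  8 → shelf 1 (new)  [load 8/26]
  24 → shelf 2 (new)  [load 24/26]
  21 → shelf 3 (new)  [load 21/26]
  20 → shelf 4 (new)  [load 20/26]
  5 → shelf 1  [load 13/26]
  20 → shelf 5 (new)  [load 20/26]
  7 → shelf 1  [load 20/26]
  23 → shelf 6 (new)  [load 23/26]
  12 → shelf 7 (new)  [load 12/26]
  16 → shelf 8 (new)  [load 16/26]
  16 → shelf 9 (new)  [load 16/26]
  24 → shelf 10 (new)  [load 24/26]
  5 → shelf 1  [load 25/26]
10 shelves opened.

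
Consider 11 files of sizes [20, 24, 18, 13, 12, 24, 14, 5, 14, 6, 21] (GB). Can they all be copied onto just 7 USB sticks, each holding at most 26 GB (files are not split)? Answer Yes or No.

Total = 171 GB; ⌈171/26⌉ = 7.
The bound of 7 does not rule out 7, but exhaustive search shows no assignment into 7 USB sticks of capacity 26 GB exists — the minimum is 8.

No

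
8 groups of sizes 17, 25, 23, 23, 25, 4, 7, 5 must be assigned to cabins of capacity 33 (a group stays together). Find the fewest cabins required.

Total = 25 + 25 + 23 + 23 + 17 + 7 + 5 + 4 = 129.
Lower bound: ⌈129/33⌉ = 4 cabins.
Also, 5 groups each exceed 33/2, and no two of those can share a cabin, so at least 5 cabins are needed.
A packing using 5 cabins:
  cabin 1: 25 + 7 = 32
  cabin 2: 25 + 5 = 30
  cabin 3: 23 + 4 = 27
  cabin 4: 23 = 23
  cabin 5: 17 = 17
This matches the lower bound, so 5 is optimal.

5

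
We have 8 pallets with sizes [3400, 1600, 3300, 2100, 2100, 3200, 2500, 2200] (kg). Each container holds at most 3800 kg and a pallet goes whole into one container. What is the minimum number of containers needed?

Total = 3400 + 3300 + 3200 + 2500 + 2200 + 2100 + 2100 + 1600 = 20400 kg.
Lower bound: ⌈20400/3800⌉ = 6 containers.
Also, 7 pallets each exceed 1900 kg, and no two of those can share a container, so at least 7 containers are needed.
A packing using 7 containers:
  container 1: 3400 = 3400
  container 2: 3300 = 3300
  container 3: 3200 = 3200
  container 4: 2500 = 2500
  container 5: 2200 + 1600 = 3800
  container 6: 2100 = 2100
  container 7: 2100 = 2100
This matches the lower bound, so 7 is optimal.

7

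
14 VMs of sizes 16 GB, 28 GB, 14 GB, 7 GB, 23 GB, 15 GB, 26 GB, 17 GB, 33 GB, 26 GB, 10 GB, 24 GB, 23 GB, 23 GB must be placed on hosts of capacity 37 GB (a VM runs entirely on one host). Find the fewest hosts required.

10

Total = 33 + 28 + 26 + 26 + 24 + 23 + 23 + 23 + 17 + 16 + 15 + 14 + 10 + 7 = 285 GB.
Lower bound: ⌈285/37⌉ = 8 hosts.
A packing using 10 hosts:
  host 1: 33 = 33
  host 2: 28 + 7 = 35
  host 3: 26 + 10 = 36
  host 4: 26 = 26
  host 5: 24 = 24
  host 6: 23 + 14 = 37
  host 7: 23 = 23
  host 8: 23 = 23
  host 9: 17 + 16 = 33
  host 10: 15 = 15
No arrangement into 9 hosts stays within capacity, so 10 is optimal.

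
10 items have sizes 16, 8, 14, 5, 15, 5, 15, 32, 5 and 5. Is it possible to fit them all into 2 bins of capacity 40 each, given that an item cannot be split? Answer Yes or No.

Total = 120; ⌈120/40⌉ = 3.
At least 3 bins are required, but only 2 are allowed.

No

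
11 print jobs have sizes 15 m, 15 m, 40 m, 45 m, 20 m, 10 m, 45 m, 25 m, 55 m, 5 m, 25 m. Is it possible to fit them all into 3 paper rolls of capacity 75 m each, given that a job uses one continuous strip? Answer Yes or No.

No

Total = 300 m; ⌈300/75⌉ = 4.
At least 4 paper rolls are required, but only 3 are allowed.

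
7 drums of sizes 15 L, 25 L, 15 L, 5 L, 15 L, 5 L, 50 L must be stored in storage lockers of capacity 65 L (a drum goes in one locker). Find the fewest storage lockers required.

2

Total = 50 + 25 + 15 + 15 + 15 + 5 + 5 = 130 L.
Lower bound: ⌈130/65⌉ = 2 storage lockers.
A packing using 2 storage lockers:
  locker 1: 50 + 15 = 65
  locker 2: 25 + 15 + 15 + 5 + 5 = 65
This matches the lower bound, so 2 is optimal.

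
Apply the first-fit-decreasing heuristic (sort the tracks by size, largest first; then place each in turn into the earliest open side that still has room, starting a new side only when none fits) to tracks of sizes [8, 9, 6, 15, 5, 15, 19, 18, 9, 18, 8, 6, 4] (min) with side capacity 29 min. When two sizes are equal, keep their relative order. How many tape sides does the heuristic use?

6

Sorted descending: 19, 18, 18, 15, 15, 9, 9, 8, 8, 6, 6, 5, 4.
  19 → side 1 (new)  [load 19/29]
  18 → side 2 (new)  [load 18/29]
  18 → side 3 (new)  [load 18/29]
  15 → side 4 (new)  [load 15/29]
  15 → side 5 (new)  [load 15/29]
  9 → side 1  [load 28/29]
  9 → side 2  [load 27/29]
  8 → side 3  [load 26/29]
  8 → side 4  [load 23/29]
  6 → side 4  [load 29/29]
  6 → side 5  [load 21/29]
  5 → side 5  [load 26/29]
  4 → side 6 (new)  [load 4/29]
6 tape sides opened.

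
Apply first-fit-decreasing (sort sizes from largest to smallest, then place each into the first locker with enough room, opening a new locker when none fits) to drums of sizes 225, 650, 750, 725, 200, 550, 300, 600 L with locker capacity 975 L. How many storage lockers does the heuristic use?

Sorted descending: 750, 725, 650, 600, 550, 300, 225, 200.
  750 → locker 1 (new)  [load 750/975]
  725 → locker 2 (new)  [load 725/975]
  650 → locker 3 (new)  [load 650/975]
  600 → locker 4 (new)  [load 600/975]
  550 → locker 5 (new)  [load 550/975]
  300 → locker 3  [load 950/975]
  225 → locker 1  [load 975/975]
  200 → locker 2  [load 925/975]
5 storage lockers opened.

5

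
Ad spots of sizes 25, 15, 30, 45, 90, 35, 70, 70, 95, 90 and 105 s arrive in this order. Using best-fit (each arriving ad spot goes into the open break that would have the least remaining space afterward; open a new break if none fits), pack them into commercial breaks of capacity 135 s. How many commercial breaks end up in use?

7

  25 → break 1 (new)  [load 25/135]
  15 → break 1  [load 40/135]
  30 → break 1  [load 70/135]
  45 → break 1  [load 115/135]
  90 → break 2 (new)  [load 90/135]
  35 → break 2  [load 125/135]
  70 → break 3 (new)  [load 70/135]
  70 → break 4 (new)  [load 70/135]
  95 → break 5 (new)  [load 95/135]
  90 → break 6 (new)  [load 90/135]
  105 → break 7 (new)  [load 105/135]
7 commercial breaks opened.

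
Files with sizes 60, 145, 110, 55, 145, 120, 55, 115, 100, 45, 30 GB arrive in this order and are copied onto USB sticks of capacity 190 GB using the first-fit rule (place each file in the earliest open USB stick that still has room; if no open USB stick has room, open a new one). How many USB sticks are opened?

6

  60 → USB stick 1 (new)  [load 60/190]
  145 → USB stick 2 (new)  [load 145/190]
  110 → USB stick 1  [load 170/190]
  55 → USB stick 3 (new)  [load 55/190]
  145 → USB stick 4 (new)  [load 145/190]
  120 → USB stick 3  [load 175/190]
  55 → USB stick 5 (new)  [load 55/190]
  115 → USB stick 5  [load 170/190]
  100 → USB stick 6 (new)  [load 100/190]
  45 → USB stick 2  [load 190/190]
  30 → USB stick 4  [load 175/190]
6 USB sticks opened.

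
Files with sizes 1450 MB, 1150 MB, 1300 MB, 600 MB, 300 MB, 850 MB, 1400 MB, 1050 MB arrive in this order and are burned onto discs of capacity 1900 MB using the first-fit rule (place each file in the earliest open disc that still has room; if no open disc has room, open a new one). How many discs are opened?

5

  1450 → disc 1 (new)  [load 1450/1900]
  1150 → disc 2 (new)  [load 1150/1900]
  1300 → disc 3 (new)  [load 1300/1900]
  600 → disc 2  [load 1750/1900]
  300 → disc 1  [load 1750/1900]
  850 → disc 4 (new)  [load 850/1900]
  1400 → disc 5 (new)  [load 1400/1900]
  1050 → disc 4  [load 1900/1900]
5 discs opened.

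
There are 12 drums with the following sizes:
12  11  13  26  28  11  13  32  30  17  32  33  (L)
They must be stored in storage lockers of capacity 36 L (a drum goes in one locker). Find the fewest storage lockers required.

Total = 33 + 32 + 32 + 30 + 28 + 26 + 17 + 13 + 13 + 12 + 11 + 11 = 258 L.
Lower bound: ⌈258/36⌉ = 8 storage lockers.
A packing using 9 storage lockers:
  locker 1: 33 = 33
  locker 2: 32 = 32
  locker 3: 32 = 32
  locker 4: 30 = 30
  locker 5: 28 = 28
  locker 6: 26 = 26
  locker 7: 17 + 13 = 30
  locker 8: 13 + 12 + 11 = 36
  locker 9: 11 = 11
No arrangement into 8 storage lockers stays within capacity, so 9 is optimal.

9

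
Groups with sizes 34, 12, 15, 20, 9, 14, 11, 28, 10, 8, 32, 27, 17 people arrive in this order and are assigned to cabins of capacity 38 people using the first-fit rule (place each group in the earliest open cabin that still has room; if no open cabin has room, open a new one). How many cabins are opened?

  34 → cabin 1 (new)  [load 34/38]
  12 → cabin 2 (new)  [load 12/38]
  15 → cabin 2  [load 27/38]
  20 → cabin 3 (new)  [load 20/38]
  9 → cabin 2  [load 36/38]
  14 → cabin 3  [load 34/38]
  11 → cabin 4 (new)  [load 11/38]
  28 → cabin 5 (new)  [load 28/38]
  10 → cabin 4  [load 21/38]
  8 → cabin 4  [load 29/38]
  32 → cabin 6 (new)  [load 32/38]
  27 → cabin 7 (new)  [load 27/38]
  17 → cabin 8 (new)  [load 17/38]
8 cabins opened.

8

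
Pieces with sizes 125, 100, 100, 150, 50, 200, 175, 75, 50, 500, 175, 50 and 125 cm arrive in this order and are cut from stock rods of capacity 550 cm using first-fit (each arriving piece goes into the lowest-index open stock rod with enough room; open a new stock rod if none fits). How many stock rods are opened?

  125 → stock rod 1 (new)  [load 125/550]
  100 → stock rod 1  [load 225/550]
  100 → stock rod 1  [load 325/550]
  150 → stock rod 1  [load 475/550]
  50 → stock rod 1  [load 525/550]
  200 → stock rod 2 (new)  [load 200/550]
  175 → stock rod 2  [load 375/550]
  75 → stock rod 2  [load 450/550]
  50 → stock rod 2  [load 500/550]
  500 → stock rod 3 (new)  [load 500/550]
  175 → stock rod 4 (new)  [load 175/550]
  50 → stock rod 2  [load 550/550]
  125 → stock rod 4  [load 300/550]
4 stock rods opened.

4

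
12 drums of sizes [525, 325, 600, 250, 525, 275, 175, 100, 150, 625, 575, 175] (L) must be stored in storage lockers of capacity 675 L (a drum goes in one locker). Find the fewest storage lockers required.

Total = 625 + 600 + 575 + 525 + 525 + 325 + 275 + 250 + 175 + 175 + 150 + 100 = 4300 L.
Lower bound: ⌈4300/675⌉ = 7 storage lockers.
A packing using 7 storage lockers:
  locker 1: 625 = 625
  locker 2: 600 = 600
  locker 3: 575 + 100 = 675
  locker 4: 525 + 150 = 675
  locker 5: 525 = 525
  locker 6: 325 + 275 = 600
  locker 7: 250 + 175 + 175 = 600
This matches the lower bound, so 7 is optimal.

7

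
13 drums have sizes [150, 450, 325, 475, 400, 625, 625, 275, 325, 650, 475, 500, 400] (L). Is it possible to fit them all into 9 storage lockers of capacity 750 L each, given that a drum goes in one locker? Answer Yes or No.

A valid assignment using 9 storage lockers:
  locker 1: 650 = 650
  locker 2: 625 = 625
  locker 3: 625 = 625
  locker 4: 500 + 150 = 650
  locker 5: 475 + 275 = 750
  locker 6: 475 = 475
  locker 7: 450 = 450
  locker 8: 400 + 325 = 725
  locker 9: 400 + 325 = 725
Every load is within 750 L, so 9 storage lockers suffice.

Yes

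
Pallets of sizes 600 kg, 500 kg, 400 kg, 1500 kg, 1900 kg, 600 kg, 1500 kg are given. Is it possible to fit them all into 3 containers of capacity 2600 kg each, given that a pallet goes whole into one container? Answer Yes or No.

A valid assignment using 3 containers:
  container 1: 1900 + 600 = 2500
  container 2: 1500 + 600 + 500 = 2600
  container 3: 1500 + 400 = 1900
Every load is within 2600 kg, so 3 containers suffice.

Yes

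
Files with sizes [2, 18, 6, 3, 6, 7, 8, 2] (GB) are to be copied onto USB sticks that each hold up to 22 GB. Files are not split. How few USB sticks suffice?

Total = 18 + 8 + 7 + 6 + 6 + 3 + 2 + 2 = 52 GB.
Lower bound: ⌈52/22⌉ = 3 USB sticks.
A packing using 3 USB sticks:
  USB stick 1: 18 + 3 = 21
  USB stick 2: 8 + 7 + 6 = 21
  USB stick 3: 6 + 2 + 2 = 10
This matches the lower bound, so 3 is optimal.

3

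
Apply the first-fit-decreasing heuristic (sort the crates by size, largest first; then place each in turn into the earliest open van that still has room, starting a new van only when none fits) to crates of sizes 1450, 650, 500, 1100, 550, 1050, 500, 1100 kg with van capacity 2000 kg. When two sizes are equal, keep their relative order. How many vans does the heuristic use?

4

Sorted descending: 1450, 1100, 1100, 1050, 650, 550, 500, 500.
  1450 → van 1 (new)  [load 1450/2000]
  1100 → van 2 (new)  [load 1100/2000]
  1100 → van 3 (new)  [load 1100/2000]
  1050 → van 4 (new)  [load 1050/2000]
  650 → van 2  [load 1750/2000]
  550 → van 1  [load 2000/2000]
  500 → van 3  [load 1600/2000]
  500 → van 4  [load 1550/2000]
4 vans opened.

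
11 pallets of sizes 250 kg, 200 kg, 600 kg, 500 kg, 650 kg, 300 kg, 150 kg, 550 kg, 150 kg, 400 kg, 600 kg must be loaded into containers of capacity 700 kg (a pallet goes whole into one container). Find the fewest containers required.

Total = 650 + 600 + 600 + 550 + 500 + 400 + 300 + 250 + 200 + 150 + 150 = 4350 kg.
Lower bound: ⌈4350/700⌉ = 7 containers.
A packing using 7 containers:
  container 1: 650 = 650
  container 2: 600 = 600
  container 3: 600 = 600
  container 4: 550 + 150 = 700
  container 5: 500 + 200 = 700
  container 6: 400 + 300 = 700
  container 7: 250 + 150 = 400
This matches the lower bound, so 7 is optimal.

7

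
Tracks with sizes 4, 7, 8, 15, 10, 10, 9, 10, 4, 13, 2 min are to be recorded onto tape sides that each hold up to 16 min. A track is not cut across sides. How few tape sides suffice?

7

Total = 15 + 13 + 10 + 10 + 10 + 9 + 8 + 7 + 4 + 4 + 2 = 92 min.
Lower bound: ⌈92/16⌉ = 6 tape sides.
A packing using 7 tape sides:
  side 1: 15 = 15
  side 2: 13 + 2 = 15
  side 3: 10 + 4 = 14
  side 4: 10 + 4 = 14
  side 5: 10 = 10
  side 6: 9 + 7 = 16
  side 7: 8 = 8
No arrangement into 6 tape sides stays within capacity, so 7 is optimal.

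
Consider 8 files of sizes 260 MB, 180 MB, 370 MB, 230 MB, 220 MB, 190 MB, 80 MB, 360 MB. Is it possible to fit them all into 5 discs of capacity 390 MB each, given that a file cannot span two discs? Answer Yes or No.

No

Total = 1890 MB; ⌈1890/390⌉ = 5.
The bound of 5 does not rule out 5, but exhaustive search shows no assignment into 5 discs of capacity 390 MB exists — the minimum is 6.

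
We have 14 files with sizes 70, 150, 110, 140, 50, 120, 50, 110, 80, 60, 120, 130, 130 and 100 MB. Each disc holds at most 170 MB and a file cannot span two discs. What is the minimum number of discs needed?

Total = 150 + 140 + 130 + 130 + 120 + 120 + 110 + 110 + 100 + 80 + 70 + 60 + 50 + 50 = 1420 MB.
Lower bound: ⌈1420/170⌉ = 9 discs.
A packing using 10 discs:
  disc 1: 150 = 150
  disc 2: 140 = 140
  disc 3: 130 = 130
  disc 4: 130 = 130
  disc 5: 120 + 50 = 170
  disc 6: 120 + 50 = 170
  disc 7: 110 + 60 = 170
  disc 8: 110 = 110
  disc 9: 100 + 70 = 170
  disc 10: 80 = 80
No arrangement into 9 discs stays within capacity, so 10 is optimal.

10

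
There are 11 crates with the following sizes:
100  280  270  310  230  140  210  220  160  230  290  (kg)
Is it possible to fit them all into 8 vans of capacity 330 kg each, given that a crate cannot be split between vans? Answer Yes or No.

Total = 2440 kg; ⌈2440/330⌉ = 8.
The bound of 8 does not rule out 8, but exhaustive search shows no assignment into 8 vans of capacity 330 kg exists — the minimum is 9.

No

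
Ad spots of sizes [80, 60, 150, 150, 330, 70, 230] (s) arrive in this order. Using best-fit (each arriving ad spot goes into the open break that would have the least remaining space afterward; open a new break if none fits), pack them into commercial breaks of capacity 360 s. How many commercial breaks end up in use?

  80 → break 1 (new)  [load 80/360]
  60 → break 1  [load 140/360]
  150 → break 1  [load 290/360]
  150 → break 2 (new)  [load 150/360]
  330 → break 3 (new)  [load 330/360]
  70 → break 1  [load 360/360]
  230 → break 4 (new)  [load 230/360]
4 commercial breaks opened.

4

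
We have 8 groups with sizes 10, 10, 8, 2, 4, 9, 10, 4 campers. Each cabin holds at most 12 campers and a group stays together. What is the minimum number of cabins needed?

6

Total = 10 + 10 + 10 + 9 + 8 + 4 + 4 + 2 = 57 campers.
Lower bound: ⌈57/12⌉ = 5 cabins.
A packing using 6 cabins:
  cabin 1: 10 + 2 = 12
  cabin 2: 10 = 10
  cabin 3: 10 = 10
  cabin 4: 9 = 9
  cabin 5: 8 + 4 = 12
  cabin 6: 4 = 4
No arrangement into 5 cabins stays within capacity, so 6 is optimal.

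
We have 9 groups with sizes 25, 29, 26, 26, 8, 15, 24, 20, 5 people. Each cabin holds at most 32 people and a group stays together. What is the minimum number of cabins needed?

Total = 29 + 26 + 26 + 25 + 24 + 20 + 15 + 8 + 5 = 178 people.
Lower bound: ⌈178/32⌉ = 6 cabins.
A packing using 7 cabins:
  cabin 1: 29 = 29
  cabin 2: 26 + 5 = 31
  cabin 3: 26 = 26
  cabin 4: 25 = 25
  cabin 5: 24 + 8 = 32
  cabin 6: 20 = 20
  cabin 7: 15 = 15
No arrangement into 6 cabins stays within capacity, so 7 is optimal.

7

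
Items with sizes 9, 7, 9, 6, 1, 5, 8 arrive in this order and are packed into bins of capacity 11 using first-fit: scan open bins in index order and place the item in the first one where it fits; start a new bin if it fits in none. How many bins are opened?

  9 → bin 1 (new)  [load 9/11]
  7 → bin 2 (new)  [load 7/11]
  9 → bin 3 (new)  [load 9/11]
  6 → bin 4 (new)  [load 6/11]
  1 → bin 1  [load 10/11]
  5 → bin 4  [load 11/11]
  8 → bin 5 (new)  [load 8/11]
5 bins opened.

5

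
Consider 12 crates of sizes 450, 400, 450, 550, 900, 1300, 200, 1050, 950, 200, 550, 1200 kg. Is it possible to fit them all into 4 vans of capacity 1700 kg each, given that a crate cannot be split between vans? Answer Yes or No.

Total = 8200 kg; ⌈8200/1700⌉ = 5.
At least 5 vans are required, but only 4 are allowed.

No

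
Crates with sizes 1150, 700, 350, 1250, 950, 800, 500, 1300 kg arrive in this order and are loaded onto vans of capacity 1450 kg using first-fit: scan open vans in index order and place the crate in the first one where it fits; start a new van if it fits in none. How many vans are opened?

6

  1150 → van 1 (new)  [load 1150/1450]
  700 → van 2 (new)  [load 700/1450]
  350 → van 2  [load 1050/1450]
  1250 → van 3 (new)  [load 1250/1450]
  950 → van 4 (new)  [load 950/1450]
  800 → van 5 (new)  [load 800/1450]
  500 → van 4  [load 1450/1450]
  1300 → van 6 (new)  [load 1300/1450]
6 vans opened.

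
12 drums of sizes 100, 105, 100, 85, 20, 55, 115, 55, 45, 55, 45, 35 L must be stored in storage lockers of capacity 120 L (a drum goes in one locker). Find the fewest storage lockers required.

8

Total = 115 + 105 + 100 + 100 + 85 + 55 + 55 + 55 + 45 + 45 + 35 + 20 = 815 L.
Lower bound: ⌈815/120⌉ = 7 storage lockers.
A packing using 8 storage lockers:
  locker 1: 115 = 115
  locker 2: 105 = 105
  locker 3: 100 + 20 = 120
  locker 4: 100 = 100
  locker 5: 85 + 35 = 120
  locker 6: 55 + 55 = 110
  locker 7: 55 + 45 = 100
  locker 8: 45 = 45
No arrangement into 7 storage lockers stays within capacity, so 8 is optimal.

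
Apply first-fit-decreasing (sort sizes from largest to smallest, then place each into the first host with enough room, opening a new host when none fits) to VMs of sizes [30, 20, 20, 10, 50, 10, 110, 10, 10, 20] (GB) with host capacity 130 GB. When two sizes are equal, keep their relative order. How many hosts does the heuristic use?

Sorted descending: 110, 50, 30, 20, 20, 20, 10, 10, 10, 10.
  110 → host 1 (new)  [load 110/130]
  50 → host 2 (new)  [load 50/130]
  30 → host 2  [load 80/130]
  20 → host 1  [load 130/130]
  20 → host 2  [load 100/130]
  20 → host 2  [load 120/130]
  10 → host 2  [load 130/130]
  10 → host 3 (new)  [load 10/130]
  10 → host 3  [load 20/130]
  10 → host 3  [load 30/130]
3 hosts opened.

3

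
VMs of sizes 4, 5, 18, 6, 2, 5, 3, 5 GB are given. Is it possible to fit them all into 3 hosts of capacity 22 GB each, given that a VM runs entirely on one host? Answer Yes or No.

Yes

A valid assignment using 3 hosts:
  host 1: 18 + 4 = 22
  host 2: 6 + 5 + 5 + 5 = 21
  host 3: 3 + 2 = 5
Every load is within 22 GB, so 3 hosts suffice.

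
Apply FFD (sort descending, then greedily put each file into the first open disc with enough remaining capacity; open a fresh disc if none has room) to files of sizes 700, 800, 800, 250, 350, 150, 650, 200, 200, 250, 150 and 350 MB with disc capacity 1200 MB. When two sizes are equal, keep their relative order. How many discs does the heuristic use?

Sorted descending: 800, 800, 700, 650, 350, 350, 250, 250, 200, 200, 150, 150.
  800 → disc 1 (new)  [load 800/1200]
  800 → disc 2 (new)  [load 800/1200]
  700 → disc 3 (new)  [load 700/1200]
  650 → disc 4 (new)  [load 650/1200]
  350 → disc 1  [load 1150/1200]
  350 → disc 2  [load 1150/1200]
  250 → disc 3  [load 950/1200]
  250 → disc 3  [load 1200/1200]
  200 → disc 4  [load 850/1200]
  200 → disc 4  [load 1050/1200]
  150 → disc 4  [load 1200/1200]
  150 → disc 5 (new)  [load 150/1200]
5 discs opened.

5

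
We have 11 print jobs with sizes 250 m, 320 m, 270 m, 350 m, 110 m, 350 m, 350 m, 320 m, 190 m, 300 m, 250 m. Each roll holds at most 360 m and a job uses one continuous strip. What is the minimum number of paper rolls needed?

Total = 350 + 350 + 350 + 320 + 320 + 300 + 270 + 250 + 250 + 190 + 110 = 3060 m.
Lower bound: ⌈3060/360⌉ = 9 paper rolls.
Also, 10 print jobs each exceed 180 m, and no two of those can share a roll, so at least 10 paper rolls are needed.
A packing using 10 paper rolls:
  roll 1: 350 = 350
  roll 2: 350 = 350
  roll 3: 350 = 350
  roll 4: 320 = 320
  roll 5: 320 = 320
  roll 6: 300 = 300
  roll 7: 270 = 270
  roll 8: 250 + 110 = 360
  roll 9: 250 = 250
  roll 10: 190 = 190
This matches the lower bound, so 10 is optimal.

10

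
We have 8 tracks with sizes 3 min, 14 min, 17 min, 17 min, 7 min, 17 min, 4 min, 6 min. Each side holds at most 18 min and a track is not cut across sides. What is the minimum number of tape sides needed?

Total = 17 + 17 + 17 + 14 + 7 + 6 + 4 + 3 = 85 min.
Lower bound: ⌈85/18⌉ = 5 tape sides.
A packing using 5 tape sides:
  side 1: 17 = 17
  side 2: 17 = 17
  side 3: 17 = 17
  side 4: 14 + 4 = 18
  side 5: 7 + 6 + 3 = 16
This matches the lower bound, so 5 is optimal.

5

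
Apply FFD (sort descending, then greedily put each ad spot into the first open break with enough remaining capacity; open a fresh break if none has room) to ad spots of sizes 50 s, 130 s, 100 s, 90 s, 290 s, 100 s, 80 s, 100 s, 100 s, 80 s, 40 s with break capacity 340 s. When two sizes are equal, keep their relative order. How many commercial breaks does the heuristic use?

4

Sorted descending: 290, 130, 100, 100, 100, 100, 90, 80, 80, 50, 40.
  290 → break 1 (new)  [load 290/340]
  130 → break 2 (new)  [load 130/340]
  100 → break 2  [load 230/340]
  100 → break 2  [load 330/340]
  100 → break 3 (new)  [load 100/340]
  100 → break 3  [load 200/340]
  90 → break 3  [load 290/340]
  80 → break 4 (new)  [load 80/340]
  80 → break 4  [load 160/340]
  50 → break 1  [load 340/340]
  40 → break 3  [load 330/340]
4 commercial breaks opened.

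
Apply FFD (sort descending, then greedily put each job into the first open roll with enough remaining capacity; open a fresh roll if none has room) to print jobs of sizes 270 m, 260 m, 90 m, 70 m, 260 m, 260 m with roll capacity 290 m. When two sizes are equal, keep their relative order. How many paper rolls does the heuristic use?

Sorted descending: 270, 260, 260, 260, 90, 70.
  270 → roll 1 (new)  [load 270/290]
  260 → roll 2 (new)  [load 260/290]
  260 → roll 3 (new)  [load 260/290]
  260 → roll 4 (new)  [load 260/290]
  90 → roll 5 (new)  [load 90/290]
  70 → roll 5  [load 160/290]
5 paper rolls opened.

5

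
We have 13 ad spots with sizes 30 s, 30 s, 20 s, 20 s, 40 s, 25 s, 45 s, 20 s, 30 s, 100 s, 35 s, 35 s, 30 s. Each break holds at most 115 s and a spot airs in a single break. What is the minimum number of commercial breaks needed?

Total = 100 + 45 + 40 + 35 + 35 + 30 + 30 + 30 + 30 + 25 + 20 + 20 + 20 = 460 s.
Lower bound: ⌈460/115⌉ = 4 commercial breaks.
A packing using 5 commercial breaks:
  break 1: 100 = 100
  break 2: 45 + 40 + 30 = 115
  break 3: 35 + 35 + 30 = 100
  break 4: 30 + 30 + 25 + 20 = 105
  break 5: 20 + 20 = 40
No arrangement into 4 commercial breaks stays within capacity, so 5 is optimal.

5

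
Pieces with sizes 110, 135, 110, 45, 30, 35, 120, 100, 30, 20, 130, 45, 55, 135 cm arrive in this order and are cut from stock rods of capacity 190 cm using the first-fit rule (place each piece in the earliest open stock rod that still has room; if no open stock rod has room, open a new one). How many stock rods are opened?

7

  110 → stock rod 1 (new)  [load 110/190]
  135 → stock rod 2 (new)  [load 135/190]
  110 → stock rod 3 (new)  [load 110/190]
  45 → stock rod 1  [load 155/190]
  30 → stock rod 1  [load 185/190]
  35 → stock rod 2  [load 170/190]
  120 → stock rod 4 (new)  [load 120/190]
  100 → stock rod 5 (new)  [load 100/190]
  30 → stock rod 3  [load 140/190]
  20 → stock rod 2  [load 190/190]
  130 → stock rod 6 (new)  [load 130/190]
  45 → stock rod 3  [load 185/190]
  55 → stock rod 4  [load 175/190]
  135 → stock rod 7 (new)  [load 135/190]
7 stock rods opened.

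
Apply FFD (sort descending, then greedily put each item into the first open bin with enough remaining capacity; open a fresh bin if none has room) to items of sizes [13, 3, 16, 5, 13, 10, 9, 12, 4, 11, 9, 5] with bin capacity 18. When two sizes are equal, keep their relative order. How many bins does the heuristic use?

Sorted descending: 16, 13, 13, 12, 11, 10, 9, 9, 5, 5, 4, 3.
  16 → bin 1 (new)  [load 16/18]
  13 → bin 2 (new)  [load 13/18]
  13 → bin 3 (new)  [load 13/18]
  12 → bin 4 (new)  [load 12/18]
  11 → bin 5 (new)  [load 11/18]
  10 → bin 6 (new)  [load 10/18]
  9 → bin 7 (new)  [load 9/18]
  9 → bin 7  [load 18/18]
  5 → bin 2  [load 18/18]
  5 → bin 3  [load 18/18]
  4 → bin 4  [load 16/18]
  3 → bin 5  [load 14/18]
7 bins opened.

7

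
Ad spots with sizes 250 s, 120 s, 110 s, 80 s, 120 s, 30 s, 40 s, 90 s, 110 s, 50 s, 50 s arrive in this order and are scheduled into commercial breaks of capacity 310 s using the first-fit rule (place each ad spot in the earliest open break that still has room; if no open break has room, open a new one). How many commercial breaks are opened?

  250 → break 1 (new)  [load 250/310]
  120 → break 2 (new)  [load 120/310]
  110 → break 2  [load 230/310]
  80 → break 2  [load 310/310]
  120 → break 3 (new)  [load 120/310]
  30 → break 1  [load 280/310]
  40 → break 3  [load 160/310]
  90 → break 3  [load 250/310]
  110 → break 4 (new)  [load 110/310]
  50 → break 3  [load 300/310]
  50 → break 4  [load 160/310]
4 commercial breaks opened.

4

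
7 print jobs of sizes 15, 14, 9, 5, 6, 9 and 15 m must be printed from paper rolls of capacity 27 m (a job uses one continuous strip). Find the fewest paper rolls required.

Total = 15 + 15 + 14 + 9 + 9 + 6 + 5 = 73 m.
Lower bound: ⌈73/27⌉ = 3 paper rolls.
A packing using 3 paper rolls:
  roll 1: 15 + 9 = 24
  roll 2: 15 + 9 = 24
  roll 3: 14 + 6 + 5 = 25
This matches the lower bound, so 3 is optimal.

3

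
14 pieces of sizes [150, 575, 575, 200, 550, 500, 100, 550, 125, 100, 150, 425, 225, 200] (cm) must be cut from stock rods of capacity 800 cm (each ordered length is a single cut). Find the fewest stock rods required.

Total = 575 + 575 + 550 + 550 + 500 + 425 + 225 + 200 + 200 + 150 + 150 + 125 + 100 + 100 = 4425 cm.
Lower bound: ⌈4425/800⌉ = 6 stock rods.
A packing using 6 stock rods:
  stock rod 1: 575 + 225 = 800
  stock rod 2: 575 + 200 = 775
  stock rod 3: 550 + 200 = 750
  stock rod 4: 550 + 150 + 100 = 800
  stock rod 5: 500 + 150 + 125 = 775
  stock rod 6: 425 + 100 = 525
This matches the lower bound, so 6 is optimal.

6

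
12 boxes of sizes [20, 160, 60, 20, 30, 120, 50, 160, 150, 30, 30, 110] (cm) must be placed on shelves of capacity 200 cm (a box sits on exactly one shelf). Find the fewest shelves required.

Total = 160 + 160 + 150 + 120 + 110 + 60 + 50 + 30 + 30 + 30 + 20 + 20 = 940 cm.
Lower bound: ⌈940/200⌉ = 5 shelves.
A packing using 5 shelves:
  shelf 1: 160 + 30 = 190
  shelf 2: 160 + 30 = 190
  shelf 3: 150 + 50 = 200
  shelf 4: 120 + 60 + 20 = 200
  shelf 5: 110 + 30 + 20 = 160
This matches the lower bound, so 5 is optimal.

5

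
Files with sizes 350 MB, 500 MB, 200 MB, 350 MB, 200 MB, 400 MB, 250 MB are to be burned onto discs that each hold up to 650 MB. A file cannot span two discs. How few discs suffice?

4

Total = 500 + 400 + 350 + 350 + 250 + 200 + 200 = 2250 MB.
Lower bound: ⌈2250/650⌉ = 4 discs.
A packing using 4 discs:
  disc 1: 500 = 500
  disc 2: 400 + 250 = 650
  disc 3: 350 + 200 = 550
  disc 4: 350 + 200 = 550
This matches the lower bound, so 4 is optimal.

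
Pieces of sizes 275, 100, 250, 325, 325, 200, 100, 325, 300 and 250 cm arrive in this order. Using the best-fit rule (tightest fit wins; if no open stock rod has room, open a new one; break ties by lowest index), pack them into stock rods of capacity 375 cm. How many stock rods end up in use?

  275 → stock rod 1 (new)  [load 275/375]
  100 → stock rod 1  [load 375/375]
  250 → stock rod 2 (new)  [load 250/375]
  325 → stock rod 3 (new)  [load 325/375]
  325 → stock rod 4 (new)  [load 325/375]
  200 → stock rod 5 (new)  [load 200/375]
  100 → stock rod 2  [load 350/375]
  325 → stock rod 6 (new)  [load 325/375]
  300 → stock rod 7 (new)  [load 300/375]
  250 → stock rod 8 (new)  [load 250/375]
8 stock rods opened.

8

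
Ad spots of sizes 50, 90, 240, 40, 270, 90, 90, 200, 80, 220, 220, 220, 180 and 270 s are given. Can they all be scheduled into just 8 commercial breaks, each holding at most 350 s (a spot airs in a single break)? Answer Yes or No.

A valid assignment using 8 commercial breaks:
  break 1: 270 + 80 = 350
  break 2: 270 + 50 = 320
  break 3: 240 + 90 = 330
  break 4: 220 + 90 + 40 = 350
  break 5: 220 + 90 = 310
  break 6: 220 = 220
  break 7: 200 = 200
  break 8: 180 = 180
Every load is within 350 s, so 8 commercial breaks suffice.

Yes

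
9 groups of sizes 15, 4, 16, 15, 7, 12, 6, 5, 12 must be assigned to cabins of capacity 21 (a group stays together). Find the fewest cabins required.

5

Total = 16 + 15 + 15 + 12 + 12 + 7 + 6 + 5 + 4 = 92.
Lower bound: ⌈92/21⌉ = 5 cabins.
A packing using 5 cabins:
  cabin 1: 16 + 5 = 21
  cabin 2: 15 + 6 = 21
  cabin 3: 15 + 4 = 19
  cabin 4: 12 + 7 = 19
  cabin 5: 12 = 12
This matches the lower bound, so 5 is optimal.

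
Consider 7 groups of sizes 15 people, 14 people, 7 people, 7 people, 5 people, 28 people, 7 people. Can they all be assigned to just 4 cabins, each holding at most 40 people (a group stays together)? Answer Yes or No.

Yes

A valid assignment using 3 cabins:
  cabin 1: 28 + 7 + 5 = 40
  cabin 2: 15 + 14 + 7 = 36
  cabin 3: 7 = 7
That uses only 3 ≤ 4, so 4 cabins are enough.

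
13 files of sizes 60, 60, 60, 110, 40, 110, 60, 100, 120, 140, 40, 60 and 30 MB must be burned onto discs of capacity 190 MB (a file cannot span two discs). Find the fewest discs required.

Total = 140 + 120 + 110 + 110 + 100 + 60 + 60 + 60 + 60 + 60 + 40 + 40 + 30 = 990 MB.
Lower bound: ⌈990/190⌉ = 6 discs.
A packing using 6 discs:
  disc 1: 140 + 40 = 180
  disc 2: 120 + 60 = 180
  disc 3: 110 + 60 = 170
  disc 4: 110 + 60 = 170
  disc 5: 100 + 60 + 30 = 190
  disc 6: 60 + 40 = 100
This matches the lower bound, so 6 is optimal.

6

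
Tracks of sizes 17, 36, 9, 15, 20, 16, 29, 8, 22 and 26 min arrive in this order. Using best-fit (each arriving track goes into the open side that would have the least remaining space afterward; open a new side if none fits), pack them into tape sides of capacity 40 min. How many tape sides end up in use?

6

  17 → side 1 (new)  [load 17/40]
  36 → side 2 (new)  [load 36/40]
  9 → side 1  [load 26/40]
  15 → side 3 (new)  [load 15/40]
  20 → side 3  [load 35/40]
  16 → side 4 (new)  [load 16/40]
  29 → side 5 (new)  [load 29/40]
  8 → side 5  [load 37/40]
  22 → side 4  [load 38/40]
  26 → side 6 (new)  [load 26/40]
6 tape sides opened.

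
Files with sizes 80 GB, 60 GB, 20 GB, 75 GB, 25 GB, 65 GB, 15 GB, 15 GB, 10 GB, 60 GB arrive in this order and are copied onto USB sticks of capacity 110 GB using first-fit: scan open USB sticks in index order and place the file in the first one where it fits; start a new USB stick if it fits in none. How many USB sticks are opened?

5

  80 → USB stick 1 (new)  [load 80/110]
  60 → USB stick 2 (new)  [load 60/110]
  20 → USB stick 1  [load 100/110]
  75 → USB stick 3 (new)  [load 75/110]
  25 → USB stick 2  [load 85/110]
  65 → USB stick 4 (new)  [load 65/110]
  15 → USB stick 2  [load 100/110]
  15 → USB stick 3  [load 90/110]
  10 → USB stick 1  [load 110/110]
  60 → USB stick 5 (new)  [load 60/110]
5 USB sticks opened.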